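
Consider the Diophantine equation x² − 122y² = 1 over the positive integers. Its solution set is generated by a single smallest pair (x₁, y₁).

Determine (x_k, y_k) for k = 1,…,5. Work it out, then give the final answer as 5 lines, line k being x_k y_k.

√122 → a₀=11, period (22); ℓ=1 odd so k=1
k=0  a_k=11  p_k/q_k = 11/1
k=1  a_k=22  p_k/q_k = 243/22
→ (243, 22).  Check: 243²=59049, 122·22²=59048, difference 1.
n=2: (243,22)∘(243,22) = (243·243+122·22·22, 243·22+22·243) = (118097,10692)
n=3: (118097,10692)∘(243,22) = (243·118097+122·22·10692, 243·10692+22·118097) = (57394899,5196290)
n=4: (57394899,5196290)∘(243,22) = (243·57394899+122·22·5196290, 243·5196290+22·57394899) = (27893802817,2525386248)
n=5: (27893802817,2525386248)∘(243,22) = (243·27893802817+122·22·2525386248, 243·2525386248+22·27893802817) = (13556330774163,1227332520238)

243 22
118097 10692
57394899 5196290
27893802817 2525386248
13556330774163 1227332520238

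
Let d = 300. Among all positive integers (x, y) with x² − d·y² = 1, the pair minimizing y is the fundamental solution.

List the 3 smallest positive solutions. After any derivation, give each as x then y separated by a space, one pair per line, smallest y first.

1351 78
3650401 210756
9863382151 569462634

√300 → a₀=17, period (3,8,3,34); ℓ=4 even so k=3
i=0: a=17 ⇒ p=17, q=1
…
i=2: a=8 ⇒ p=433, q=25
i=3: a=3 ⇒ p=1351, q=78
fundamental: x₁=1351, y₁=78  (since 1825201 − 300·6084 = 1)
k=2:  x_2 = 1351·1351+300·78·78 = 3650401,  y_2 = 1351·78+78·1351 = 210756
k=3:  x_3 = 1351·3650401+300·78·210756 = 9863382151,  y_3 = 1351·210756+78·3650401 = 569462634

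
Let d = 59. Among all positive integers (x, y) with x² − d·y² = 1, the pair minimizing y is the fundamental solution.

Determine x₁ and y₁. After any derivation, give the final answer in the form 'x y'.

√59 = [7; 1,2,7,2,1,14, …], period ℓ=6 (even) → k=5
a_0=7:  p_0=7·1+0=7,  q_0=7·0+1=1
a_1=1:  p_1=1·7+1=8,  q_1=1·1+0=1
…
a_4=2:  p_4=2·169+23=361,  q_4=2·22+3=47
a_5=1:  p_5=1·361+169=530,  q_5=1·47+22=69
fundamental: x₁=530, y₁=69  (since 280900 − 59·4761 = 1)

530 69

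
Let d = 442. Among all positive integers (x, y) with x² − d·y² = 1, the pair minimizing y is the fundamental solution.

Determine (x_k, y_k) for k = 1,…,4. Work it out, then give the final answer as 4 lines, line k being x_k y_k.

883 42
1559377 74172
2753858899 130987710
4863313256257 231324221688

[21; 42] for √442; ℓ=1 ⇒ convergent index 1
i=0: a=21 ⇒ p=21, q=1
i=1: a=42 ⇒ p=883, q=42
fundamental: x₁=883, y₁=42  (since 779689 − 442·1764 = 1)
(x_2, y_2) = (883·883 + 442·42·42, 883·42 + 42·883) = (1559377, 74172)
(x_3, y_3) = (883·1559377 + 442·42·74172, 883·74172 + 42·1559377) = (2753858899, 130987710)
(x_4, y_4) = (883·2753858899 + 442·42·130987710, 883·130987710 + 42·2753858899) = (4863313256257, 231324221688)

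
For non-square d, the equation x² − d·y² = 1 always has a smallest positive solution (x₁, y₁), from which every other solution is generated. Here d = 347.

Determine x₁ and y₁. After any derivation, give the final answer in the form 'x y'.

641602 34443

√347 = [18; 1,1,1,2,4,…,1,1,36, …], period ℓ=14 (even) → k=13
i=0: a=18 ⇒ p=18, q=1
…
i=4: a=2 ⇒ p=149, q=8
…
i=6: a=1 ⇒ p=801, q=43
i=7: a=17 ⇒ p=14269, q=766
…
i=9: a=4 ⇒ p=74549, q=4002
…
i=12: a=1 ⇒ p=402885, q=21628
i=13: a=1 ⇒ p=641602, q=34443
fundamental: x₁=641602, y₁=34443  (since 411653126404 − 347·1186320249 = 1)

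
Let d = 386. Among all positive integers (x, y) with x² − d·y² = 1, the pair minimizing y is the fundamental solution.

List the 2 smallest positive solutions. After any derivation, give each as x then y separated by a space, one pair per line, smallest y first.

111555 5678
24889036049 1266818580

√386 = [19; 1,1,1,4,1,18,1,4,1,1,1,38, …], period ℓ=12 (even) → k=11
a_0=19:  p_0=19·1+0=19,  q_0=19·0+1=1
a_1=1:  p_1=1·19+1=20,  q_1=1·1+0=1
…
a_3=1:  p_3=1·39+20=59,  q_3=1·2+1=3
…
a_6=18:  p_6=18·334+275=6287,  q_6=18·17+14=320
a_7=1:  p_7=1·6287+334=6621,  q_7=1·320+17=337
…
a_9=1:  p_9=1·32771+6621=39392,  q_9=1·1668+337=2005
a_10=1:  p_10=1·39392+32771=72163,  q_10=1·2005+1668=3673
a_11=1:  p_11=1·72163+39392=111555,  q_11=1·3673+2005=5678
→ (111555, 5678).  Check: 111555²=12444518025, 386·5678²=12444518024, difference 1.
(x_2, y_2) = (111555·111555 + 386·5678·5678, 111555·5678 + 5678·111555) = (24889036049, 1266818580)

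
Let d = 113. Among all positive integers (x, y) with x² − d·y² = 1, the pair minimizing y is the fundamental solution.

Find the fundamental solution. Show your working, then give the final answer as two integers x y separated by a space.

1204353 113296

√113 → a₀=10, period (1,1,1,2,2,1,1,1,20); ℓ=9 odd so k=17
a_0=10:  p_0=10·1+0=10,  q_0=10·0+1=1
a_1=1:  p_1=1·10+1=11,  q_1=1·1+0=1
a_2=1:  p_2=1·11+10=21,  q_2=1·1+1=2
a_3=1:  p_3=1·21+11=32,  q_3=1·2+1=3
…
a_5=2:  p_5=2·85+32=202,  q_5=2·8+3=19
…
a_8=1:  p_8=1·489+287=776,  q_8=1·46+27=73
a_9=20:  p_9=20·776+489=16009,  q_9=20·73+46=1506
…
a_11=1:  p_11=1·16785+16009=32794,  q_11=1·1579+1506=3085
…
a_13=2:  p_13=2·49579+32794=131952,  q_13=2·4664+3085=12413
a_14=2:  p_14=2·131952+49579=313483,  q_14=2·12413+4664=29490
…
a_16=1:  p_16=1·445435+313483=758918,  q_16=1·41903+29490=71393
a_17=1:  p_17=1·758918+445435=1204353,  q_17=1·71393+41903=113296
(x₁, y₁) = (1204353, 113296);  1204353² − 113·113296² = 1 ✓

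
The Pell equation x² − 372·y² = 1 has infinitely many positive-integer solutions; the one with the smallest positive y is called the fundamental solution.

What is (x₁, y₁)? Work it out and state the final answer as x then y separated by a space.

d=372: √d = [19; 3,2,12,2,3,38] (ℓ=6, even), read p_5/q_5
a_0=19:  p_0=19·1+0=19,  q_0=19·0+1=1
a_1=3:  p_1=3·19+1=58,  q_1=3·1+0=3
…
a_3=12:  p_3=12·135+58=1678,  q_3=12·7+3=87
a_4=2:  p_4=2·1678+135=3491,  q_4=2·87+7=181
a_5=3:  p_5=3·3491+1678=12151,  q_5=3·181+87=630
→ (12151, 630).  Check: 12151²=147646801, 372·630²=147646800, difference 1.

12151 630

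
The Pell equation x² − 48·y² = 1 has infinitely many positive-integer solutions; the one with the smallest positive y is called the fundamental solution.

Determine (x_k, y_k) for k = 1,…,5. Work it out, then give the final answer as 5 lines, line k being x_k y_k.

√48 → a₀=6, period (1,12); ℓ=2 even so k=1
k=0  a_k=6  p_k/q_k = 6/1
k=1  a_k=1  p_k/q_k = 7/1
fundamental: x₁=7, y₁=1  (since 49 − 48·1 = 1)
k=2:  x_2 = 7·7+48·1·1 = 97,  y_2 = 7·1+1·7 = 14
k=3:  x_3 = 7·97+48·1·14 = 1351,  y_3 = 7·14+1·97 = 195
k=4:  x_4 = 7·1351+48·1·195 = 18817,  y_4 = 7·195+1·1351 = 2716
k=5:  x_5 = 7·18817+48·1·2716 = 262087,  y_5 = 7·2716+1·18817 = 37829

7 1
97 14
1351 195
18817 2716
262087 37829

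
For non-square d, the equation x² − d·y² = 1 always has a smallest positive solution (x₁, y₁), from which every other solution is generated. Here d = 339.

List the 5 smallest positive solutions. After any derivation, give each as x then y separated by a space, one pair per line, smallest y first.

97970 5321
19196241799 1042596740
3761311617998090 204286405230279
736991398411349512801 40027878239778270520
144406094600958511920229850 7843062462097867920458521

[18; 2,2,2,1,17,1,2,2,2,36] for √339; ℓ=10 ⇒ convergent index 9
k=0  a_k=18  p_k/q_k = 18/1
…
k=5  a_k=17  p_k/q_k = 5542/301
k=6  a_k=1  p_k/q_k = 5855/318
…
k=8  a_k=2  p_k/q_k = 40359/2192
k=9  a_k=2  p_k/q_k = 97970/5321
fundamental: x₁=97970, y₁=5321  (since 9598120900 − 339·28313041 = 1)
(x_2, y_2) = (97970·97970 + 339·5321·5321, 97970·5321 + 5321·97970) = (19196241799, 1042596740)
(x_3, y_3) = (97970·19196241799 + 339·5321·1042596740, 97970·1042596740 + 5321·19196241799) = (3761311617998090, 204286405230279)
(x_4, y_4) = (97970·3761311617998090 + 339·5321·204286405230279, 97970·204286405230279 + 5321·3761311617998090) = (736991398411349512801, 40027878239778270520)
(x_5, y_5) = (97970·736991398411349512801 + 339·5321·40027878239778270520, 97970·40027878239778270520 + 5321·736991398411349512801) = (144406094600958511920229850, 7843062462097867920458521)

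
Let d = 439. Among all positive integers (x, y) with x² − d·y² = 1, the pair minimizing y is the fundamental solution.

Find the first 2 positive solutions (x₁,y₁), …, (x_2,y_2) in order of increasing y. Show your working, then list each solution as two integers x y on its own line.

√439 → a₀=20, period (1,19,1,40); ℓ=4 even so k=3
k=0  a_k=20  p_k/q_k = 20/1
…
k=2  a_k=19  p_k/q_k = 419/20
k=3  a_k=1  p_k/q_k = 440/21
(x₁, y₁) = (440, 21);  440² − 439·21² = 1 ✓
n=2: (440,21)∘(440,21) = (440·440+439·21·21, 440·21+21·440) = (387199,18480)

440 21
387199 18480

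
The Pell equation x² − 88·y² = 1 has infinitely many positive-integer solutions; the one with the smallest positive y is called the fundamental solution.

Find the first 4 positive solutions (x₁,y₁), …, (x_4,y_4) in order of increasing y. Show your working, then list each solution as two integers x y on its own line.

√88 → a₀=9, period (2,1,1,1,2,18); ℓ=6 even so k=5
k=0  a_k=9  p_k/q_k = 9/1
…
k=4  a_k=1  p_k/q_k = 75/8
k=5  a_k=2  p_k/q_k = 197/21
(x₁, y₁) = (197, 21);  197² − 88·21² = 1 ✓
k=2:  x_2 = 197·197+88·21·21 = 77617,  y_2 = 197·21+21·197 = 8274
k=3:  x_3 = 197·77617+88·21·8274 = 30580901,  y_3 = 197·8274+21·77617 = 3259935
k=4:  x_4 = 197·30580901+88·21·3259935 = 12048797377,  y_4 = 197·3259935+21·30580901 = 1284406116

197 21
77617 8274
30580901 3259935
12048797377 1284406116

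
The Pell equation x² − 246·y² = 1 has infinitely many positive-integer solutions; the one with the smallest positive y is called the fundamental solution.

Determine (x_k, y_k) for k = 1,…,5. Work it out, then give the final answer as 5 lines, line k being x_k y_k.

88805 5662
15772656049 1005627820
2801381440774085 178609557104538
497553357680112580801 31722843436331366360
88370451854763414035291525 5634294222548204422095062

[15; 1,2,5,1,14,1,5,2,1,30] for √246; ℓ=10 ⇒ convergent index 9
step 0: (15, 1)  from 15·(1,0) + (0,1)
…
step 8: (60777, 3875)  from 2·(28028,1787) + (4721,301)
step 9: (88805, 5662)  from 1·(60777,3875) + (28028,1787)
→ (88805, 5662).  Check: 88805²=7886328025, 246·5662²=7886328024, difference 1.
(88805+5662√246)^2 = 15772656049 + 1005627820√246
(88805+5662√246)^3 = 2801381440774085 + 178609557104538√246
(88805+5662√246)^4 = 497553357680112580801 + 31722843436331366360√246
(88805+5662√246)^5 = 88370451854763414035291525 + 5634294222548204422095062√246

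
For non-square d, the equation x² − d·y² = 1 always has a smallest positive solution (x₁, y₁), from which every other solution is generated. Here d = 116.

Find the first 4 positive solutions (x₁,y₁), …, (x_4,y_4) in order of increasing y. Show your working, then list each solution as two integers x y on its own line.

√116 = [10; 1,3,2,1,4,1,2,3,1,20, …], period ℓ=10 (even) → k=9
a_0=10:  p_0=10·1+0=10,  q_0=10·0+1=1
a_1=1:  p_1=1·10+1=11,  q_1=1·1+0=1
a_2=3:  p_2=3·11+10=43,  q_2=3·1+1=4
a_3=2:  p_3=2·43+11=97,  q_3=2·4+1=9
a_4=1:  p_4=1·97+43=140,  q_4=1·9+4=13
a_5=4:  p_5=4·140+97=657,  q_5=4·13+9=61
a_6=1:  p_6=1·657+140=797,  q_6=1·61+13=74
a_7=2:  p_7=2·797+657=2251,  q_7=2·74+61=209
a_8=3:  p_8=3·2251+797=7550,  q_8=3·209+74=701
a_9=1:  p_9=1·7550+2251=9801,  q_9=1·701+209=910
fundamental: x₁=9801, y₁=910  (since 96059601 − 116·828100 = 1)
(9801+910√116)^2 = 192119201 + 17837820√116
(9801+910√116)^3 = 3765920568201 + 349656946730√116
(9801+910√116)^4 = 73819574785756801 + 6853975451963640√116

9801 910
192119201 17837820
3765920568201 349656946730
73819574785756801 6853975451963640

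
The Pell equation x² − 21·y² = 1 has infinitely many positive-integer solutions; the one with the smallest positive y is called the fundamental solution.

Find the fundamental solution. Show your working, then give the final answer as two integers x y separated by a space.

55 12

d=21: √d = [4; 1,1,2,1,1,8] (ℓ=6, even), read p_5/q_5
step 0: (4, 1)  from 4·(1,0) + (0,1)
step 1: (5, 1)  from 1·(4,1) + (1,0)
step 2: (9, 2)  from 1·(5,1) + (4,1)
step 3: (23, 5)  from 2·(9,2) + (5,1)
step 4: (32, 7)  from 1·(23,5) + (9,2)
step 5: (55, 12)  from 1·(32,7) + (23,5)
(x₁, y₁) = (55, 12);  55² − 21·12² = 1 ✓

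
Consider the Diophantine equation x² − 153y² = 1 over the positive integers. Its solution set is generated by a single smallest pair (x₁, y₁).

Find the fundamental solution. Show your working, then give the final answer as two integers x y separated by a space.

[12; 2,1,2,2,2,1,2,24] for √153; ℓ=8 ⇒ convergent index 7
a_0=12:  p_0=12·1+0=12,  q_0=12·0+1=1
a_1=2:  p_1=2·12+1=25,  q_1=2·1+0=2
…
a_5=2:  p_5=2·235+99=569,  q_5=2·19+8=46
a_6=1:  p_6=1·569+235=804,  q_6=1·46+19=65
a_7=2:  p_7=2·804+569=2177,  q_7=2·65+46=176
(x₁, y₁) = (2177, 176);  2177² − 153·176² = 1 ✓

2177 176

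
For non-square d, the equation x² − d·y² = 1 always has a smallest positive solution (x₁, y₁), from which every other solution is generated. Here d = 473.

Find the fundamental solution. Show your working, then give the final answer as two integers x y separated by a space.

√473 = [21; 1,2,1,42, …], period ℓ=4 (even) → k=3
a_0=21:  p_0=21·1+0=21,  q_0=21·0+1=1
…
a_2=2:  p_2=2·22+21=65,  q_2=2·1+1=3
a_3=1:  p_3=1·65+22=87,  q_3=1·3+1=4
fundamental: x₁=87, y₁=4  (since 7569 − 473·16 = 1)

87 4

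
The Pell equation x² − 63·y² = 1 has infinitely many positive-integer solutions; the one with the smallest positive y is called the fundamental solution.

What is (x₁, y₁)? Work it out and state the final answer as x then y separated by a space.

[7; 1,14] for √63; ℓ=2 ⇒ convergent index 1
step 0: (7, 1)  from 7·(1,0) + (0,1)
step 1: (8, 1)  from 1·(7,1) + (1,0)
(x₁, y₁) = (8, 1);  8² − 63·1² = 1 ✓

8 1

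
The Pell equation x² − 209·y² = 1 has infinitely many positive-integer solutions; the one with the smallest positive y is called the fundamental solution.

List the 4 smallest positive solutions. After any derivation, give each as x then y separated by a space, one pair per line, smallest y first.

√209 = [14; 2,5,3,2,3,5,2,28, …], period ℓ=8 (even) → k=7
step 0: (14, 1)  from 14·(1,0) + (0,1)
step 1: (29, 2)  from 2·(14,1) + (1,0)
step 2: (159, 11)  from 5·(29,2) + (14,1)
…
step 5: (4019, 278)  from 3·(1171,81) + (506,35)
step 6: (21266, 1471)  from 5·(4019,278) + (1171,81)
step 7: (46551, 3220)  from 2·(21266,1471) + (4019,278)
(x₁, y₁) = (46551, 3220);  46551² − 209·3220² = 1 ✓
n=2: (46551,3220)∘(46551,3220) = (46551·46551+209·3220·3220, 46551·3220+3220·46551) = (4333991201,299788440)
n=3: (4333991201,299788440)∘(46551,3220) = (46551·4333991201+209·3220·299788440, 46551·299788440+3220·4333991201) = (403503248748951,27910903337660)
n=4: (403503248748951,27910903337660)∘(46551,3220) = (46551·403503248748951+209·3220·27910903337660, 46551·27910903337660+3220·403503248748951) = (37566959460690844801,2598560922243032880)

46551 3220
4333991201 299788440
403503248748951 27910903337660
37566959460690844801 2598560922243032880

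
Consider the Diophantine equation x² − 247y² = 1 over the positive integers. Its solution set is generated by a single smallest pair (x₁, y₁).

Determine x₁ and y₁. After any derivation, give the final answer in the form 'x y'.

d=247: √d = [15; 1,2,1,1,9,1,9,1,1,2,1,30] (ℓ=12, even), read p_11/q_11
k=0  a_k=15  p_k/q_k = 15/1
k=1  a_k=1  p_k/q_k = 16/1
k=2  a_k=2  p_k/q_k = 47/3
k=3  a_k=1  p_k/q_k = 63/4
k=4  a_k=1  p_k/q_k = 110/7
…
k=6  a_k=1  p_k/q_k = 1163/74
…
k=10  a_k=2  p_k/q_k = 61089/3887
k=11  a_k=1  p_k/q_k = 85292/5427
→ (85292, 5427).  Check: 85292²=7274725264, 247·5427²=7274725263, difference 1.

85292 5427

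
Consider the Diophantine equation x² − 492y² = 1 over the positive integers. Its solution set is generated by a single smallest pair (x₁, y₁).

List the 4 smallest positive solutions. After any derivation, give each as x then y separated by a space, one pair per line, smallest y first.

√492 = [22; 5,1,1,10,1,1,5,44, …], period ℓ=8 (even) → k=7
step 0: (22, 1)  from 22·(1,0) + (0,1)
step 1: (111, 5)  from 5·(22,1) + (1,0)
…
step 6: (5390, 243)  from 1·(2817,127) + (2573,116)
step 7: (29767, 1342)  from 5·(5390,243) + (2817,127)
(x₁, y₁) = (29767, 1342);  29767² − 492·1342² = 1 ✓
(x_2, y_2) = (29767·29767 + 492·1342·1342, 29767·1342 + 1342·29767) = (1772148577, 79894628)
(x_3, y_3) = (29767·1772148577 + 492·1342·79894628, 29767·79894628 + 1342·1772148577) = (105503093353351, 4756446782010)
(x_4, y_4) = (29767·105503093353351 + 492·1342·4756446782010, 29767·4756446782010 + 1342·105503093353351) = (6281021157926249857, 283170302640288712)

29767 1342
1772148577 79894628
105503093353351 4756446782010
6281021157926249857 283170302640288712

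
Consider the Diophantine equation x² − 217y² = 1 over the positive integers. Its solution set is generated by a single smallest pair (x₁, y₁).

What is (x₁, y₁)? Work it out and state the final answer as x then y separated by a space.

[14; 1,2,1,2,1,…,2,1,28] for √217; ℓ=16 ⇒ convergent index 15
a_0=14:  p_0=14·1+0=14,  q_0=14·0+1=1
a_1=1:  p_1=1·14+1=15,  q_1=1·1+0=1
a_2=2:  p_2=2·15+14=44,  q_2=2·1+1=3
a_3=1:  p_3=1·44+15=59,  q_3=1·3+1=4
a_4=2:  p_4=2·59+44=162,  q_4=2·4+3=11
a_5=1:  p_5=1·162+59=221,  q_5=1·11+4=15
…
a_7=9:  p_7=9·383+221=3668,  q_7=9·26+15=249
a_8=4:  p_8=4·3668+383=15055,  q_8=4·249+26=1022
a_9=9:  p_9=9·15055+3668=139163,  q_9=9·1022+249=9447
a_10=1:  p_10=1·139163+15055=154218,  q_10=1·9447+1022=10469
a_11=1:  p_11=1·154218+139163=293381,  q_11=1·10469+9447=19916
a_12=2:  p_12=2·293381+154218=740980,  q_12=2·19916+10469=50301
a_13=1:  p_13=1·740980+293381=1034361,  q_13=1·50301+19916=70217
a_14=2:  p_14=2·1034361+740980=2809702,  q_14=2·70217+50301=190735
a_15=1:  p_15=1·2809702+1034361=3844063,  q_15=1·190735+70217=260952
→ (3844063, 260952).  Check: 3844063²=14776820347969, 217·260952²=14776820347968, difference 1.

3844063 260952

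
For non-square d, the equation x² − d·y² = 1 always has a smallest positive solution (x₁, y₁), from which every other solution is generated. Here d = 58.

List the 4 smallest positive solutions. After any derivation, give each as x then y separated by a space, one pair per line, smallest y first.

√58 → a₀=7, period (1,1,1,1,1,1,14); ℓ=7 odd so k=13
a_0=7:  p_0=7·1+0=7,  q_0=7·0+1=1
a_1=1:  p_1=1·7+1=8,  q_1=1·1+0=1
a_2=1:  p_2=1·8+7=15,  q_2=1·1+1=2
a_3=1:  p_3=1·15+8=23,  q_3=1·2+1=3
…
a_5=1:  p_5=1·38+23=61,  q_5=1·5+3=8
a_6=1:  p_6=1·61+38=99,  q_6=1·8+5=13
…
a_9=1:  p_9=1·1546+1447=2993,  q_9=1·203+190=393
…
a_11=1:  p_11=1·4539+2993=7532,  q_11=1·596+393=989
a_12=1:  p_12=1·7532+4539=12071,  q_12=1·989+596=1585
a_13=1:  p_13=1·12071+7532=19603,  q_13=1·1585+989=2574
→ (19603, 2574).  Check: 19603²=384277609, 58·2574²=384277608, difference 1.
k=2:  x_2 = 19603·19603+58·2574·2574 = 768555217,  y_2 = 19603·2574+2574·19603 = 100916244
k=3:  x_3 = 19603·768555217+58·2574·100916244 = 30131975818099,  y_3 = 19603·100916244+2574·768555217 = 3956522259690
k=4:  x_4 = 19603·30131975818099+58·2574·3956522259690 = 1181354243155834177,  y_4 = 19603·3956522259690+2574·30131975818099 = 155119411612489896

19603 2574
768555217 100916244
30131975818099 3956522259690
1181354243155834177 155119411612489896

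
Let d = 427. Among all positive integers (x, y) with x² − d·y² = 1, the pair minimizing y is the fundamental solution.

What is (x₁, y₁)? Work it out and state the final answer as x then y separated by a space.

[20; 1,1,1,40] for √427; ℓ=4 ⇒ convergent index 3
a_0=20:  p_0=20·1+0=20,  q_0=20·0+1=1
…
a_2=1:  p_2=1·21+20=41,  q_2=1·1+1=2
a_3=1:  p_3=1·41+21=62,  q_3=1·2+1=3
fundamental: x₁=62, y₁=3  (since 3844 − 427·9 = 1)

62 3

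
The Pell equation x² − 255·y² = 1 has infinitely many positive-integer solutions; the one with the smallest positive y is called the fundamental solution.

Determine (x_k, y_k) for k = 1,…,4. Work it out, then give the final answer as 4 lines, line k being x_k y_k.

16 1
511 32
16336 1023
522241 32704

√255 → a₀=15, period (1,30); ℓ=2 even so k=1
i=0: a=15 ⇒ p=15, q=1
i=1: a=1 ⇒ p=16, q=1
fundamental: x₁=16, y₁=1  (since 256 − 255·1 = 1)
n=2: (16,1)∘(16,1) = (16·16+255·1·1, 16·1+1·16) = (511,32)
n=3: (511,32)∘(16,1) = (16·511+255·1·32, 16·32+1·511) = (16336,1023)
n=4: (16336,1023)∘(16,1) = (16·16336+255·1·1023, 16·1023+1·16336) = (522241,32704)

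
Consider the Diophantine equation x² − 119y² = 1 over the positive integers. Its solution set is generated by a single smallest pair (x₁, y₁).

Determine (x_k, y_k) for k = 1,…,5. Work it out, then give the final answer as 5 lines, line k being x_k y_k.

120 11
28799 2640
6911640 633589
1658764801 152058720
398096640600 36493459211

√119 → a₀=10, period (1,9,1,20); ℓ=4 even so k=3
k=0  a_k=10  p_k/q_k = 10/1
k=1  a_k=1  p_k/q_k = 11/1
k=2  a_k=9  p_k/q_k = 109/10
k=3  a_k=1  p_k/q_k = 120/11
→ (120, 11).  Check: 120²=14400, 119·11²=14399, difference 1.
n=2: (120,11)∘(120,11) = (120·120+119·11·11, 120·11+11·120) = (28799,2640)
n=3: (28799,2640)∘(120,11) = (120·28799+119·11·2640, 120·2640+11·28799) = (6911640,633589)
n=4: (6911640,633589)∘(120,11) = (120·6911640+119·11·633589, 120·633589+11·6911640) = (1658764801,152058720)
n=5: (1658764801,152058720)∘(120,11) = (120·1658764801+119·11·152058720, 120·152058720+11·1658764801) = (398096640600,36493459211)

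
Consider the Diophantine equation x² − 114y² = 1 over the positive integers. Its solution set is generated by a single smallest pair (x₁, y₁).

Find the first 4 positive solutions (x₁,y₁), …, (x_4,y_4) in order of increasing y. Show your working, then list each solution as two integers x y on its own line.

1025 96
2101249 196800
4307559425 403439904
8830494720001 827051606400

[10; 1,2,10,2,1,20] for √114; ℓ=6 ⇒ convergent index 5
a_0=10:  p_0=10·1+0=10,  q_0=10·0+1=1
a_1=1:  p_1=1·10+1=11,  q_1=1·1+0=1
…
a_3=10:  p_3=10·32+11=331,  q_3=10·3+1=31
a_4=2:  p_4=2·331+32=694,  q_4=2·31+3=65
a_5=1:  p_5=1·694+331=1025,  q_5=1·65+31=96
fundamental: x₁=1025, y₁=96  (since 1050625 − 114·9216 = 1)
k=2:  x_2 = 1025·1025+114·96·96 = 2101249,  y_2 = 1025·96+96·1025 = 196800
k=3:  x_3 = 1025·2101249+114·96·196800 = 4307559425,  y_3 = 1025·196800+96·2101249 = 403439904
k=4:  x_4 = 1025·4307559425+114·96·403439904 = 8830494720001,  y_4 = 1025·403439904+96·4307559425 = 827051606400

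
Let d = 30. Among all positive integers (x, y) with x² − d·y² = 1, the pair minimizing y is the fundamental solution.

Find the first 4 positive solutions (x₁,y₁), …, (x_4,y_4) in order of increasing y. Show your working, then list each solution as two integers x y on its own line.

√30 → a₀=5, period (2,10); ℓ=2 even so k=1
a_0=5:  p_0=5·1+0=5,  q_0=5·0+1=1
a_1=2:  p_1=2·5+1=11,  q_1=2·1+0=2
→ (11, 2).  Check: 11²=121, 30·2²=120, difference 1.
(11+2√30)^2 = 241 + 44√30
(11+2√30)^3 = 5291 + 966√30
(11+2√30)^4 = 116161 + 21208√30

11 2
241 44
5291 966
116161 21208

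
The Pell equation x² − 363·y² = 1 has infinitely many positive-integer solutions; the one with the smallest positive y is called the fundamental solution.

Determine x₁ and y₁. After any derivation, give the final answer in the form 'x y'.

[19; 19,38] for √363; ℓ=2 ⇒ convergent index 1
i=0: a=19 ⇒ p=19, q=1
i=1: a=19 ⇒ p=362, q=19
fundamental: x₁=362, y₁=19  (since 131044 − 363·361 = 1)

362 19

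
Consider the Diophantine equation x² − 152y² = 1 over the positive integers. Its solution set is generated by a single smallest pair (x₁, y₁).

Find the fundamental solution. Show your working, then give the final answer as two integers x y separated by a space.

[12; 3,24] for √152; ℓ=2 ⇒ convergent index 1
step 0: (12, 1)  from 12·(1,0) + (0,1)
step 1: (37, 3)  from 3·(12,1) + (1,0)
fundamental: x₁=37, y₁=3  (since 1369 − 152·9 = 1)

37 3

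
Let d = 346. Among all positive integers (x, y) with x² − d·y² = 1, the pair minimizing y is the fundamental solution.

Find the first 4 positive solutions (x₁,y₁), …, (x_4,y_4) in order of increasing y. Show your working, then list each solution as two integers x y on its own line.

d=346: √d = [18; 1,1,1,1,36] (ℓ=5, odd), read p_9/q_9
step 0: (18, 1)  from 18·(1,0) + (0,1)
…
step 2: (37, 2)  from 1·(19,1) + (18,1)
step 3: (56, 3)  from 1·(37,2) + (19,1)
step 4: (93, 5)  from 1·(56,3) + (37,2)
…
step 6: (3497, 188)  from 1·(3404,183) + (93,5)
step 7: (6901, 371)  from 1·(3497,188) + (3404,183)
step 8: (10398, 559)  from 1·(6901,371) + (3497,188)
step 9: (17299, 930)  from 1·(10398,559) + (6901,371)
fundamental: x₁=17299, y₁=930  (since 299255401 − 346·864900 = 1)
k=2:  x_2 = 17299·17299+346·930·930 = 598510801,  y_2 = 17299·930+930·17299 = 32176140
k=3:  x_3 = 17299·598510801+346·930·32176140 = 20707276675699,  y_3 = 17299·32176140+930·598510801 = 1113230090790
k=4:  x_4 = 17299·20707276675699+346·930·1113230090790 = 716430357827323201,  y_4 = 17299·1113230090790+930·20707276675699 = 38515534648976280

17299 930
598510801 32176140
20707276675699 1113230090790
716430357827323201 38515534648976280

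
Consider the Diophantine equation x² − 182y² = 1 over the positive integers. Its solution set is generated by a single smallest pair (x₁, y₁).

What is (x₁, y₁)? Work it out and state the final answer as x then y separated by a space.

27 2

√182 → a₀=13, period (2,26); ℓ=2 even so k=1
a_0=13:  p_0=13·1+0=13,  q_0=13·0+1=1
a_1=2:  p_1=2·13+1=27,  q_1=2·1+0=2
→ (27, 2).  Check: 27²=729, 182·2²=728, difference 1.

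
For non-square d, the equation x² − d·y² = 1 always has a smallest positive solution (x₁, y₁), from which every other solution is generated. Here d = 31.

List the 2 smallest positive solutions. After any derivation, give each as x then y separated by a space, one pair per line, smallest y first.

d=31: √d = [5; 1,1,3,5,3,1,1,10] (ℓ=8, even), read p_7/q_7
i=0: a=5 ⇒ p=5, q=1
i=1: a=1 ⇒ p=6, q=1
i=2: a=1 ⇒ p=11, q=2
i=3: a=3 ⇒ p=39, q=7
i=4: a=5 ⇒ p=206, q=37
i=5: a=3 ⇒ p=657, q=118
i=6: a=1 ⇒ p=863, q=155
i=7: a=1 ⇒ p=1520, q=273
fundamental: x₁=1520, y₁=273  (since 2310400 − 31·74529 = 1)
n=2: (1520,273)∘(1520,273) = (1520·1520+31·273·273, 1520·273+273·1520) = (4620799,829920)

1520 273
4620799 829920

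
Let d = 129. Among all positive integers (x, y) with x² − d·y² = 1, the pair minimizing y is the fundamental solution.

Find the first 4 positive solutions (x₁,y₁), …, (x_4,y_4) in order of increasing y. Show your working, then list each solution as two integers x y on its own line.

√129 = [11; 2,1,3,1,6,1,3,1,2,22, …], period ℓ=10 (even) → k=9
a_0=11:  p_0=11·1+0=11,  q_0=11·0+1=1
…
a_5=6:  p_5=6·159+125=1079,  q_5=6·14+11=95
…
a_8=1:  p_8=1·4793+1238=6031,  q_8=1·422+109=531
a_9=2:  p_9=2·6031+4793=16855,  q_9=2·531+422=1484
(x₁, y₁) = (16855, 1484);  16855² − 129·1484² = 1 ✓
(x_2, y_2) = (16855·16855 + 129·1484·1484, 16855·1484 + 1484·16855) = (568182049, 50025640)
(x_3, y_3) = (16855·568182049 + 129·1484·50025640, 16855·50025640 + 1484·568182049) = (19153416854935, 1686364322916)
(x_4, y_4) = (16855·19153416854935 + 129·1484·1686364322916, 16855·1686364322916 + 1484·19153416854935) = (645661681611676801, 56847341275472720)

16855 1484
568182049 50025640
19153416854935 1686364322916
645661681611676801 56847341275472720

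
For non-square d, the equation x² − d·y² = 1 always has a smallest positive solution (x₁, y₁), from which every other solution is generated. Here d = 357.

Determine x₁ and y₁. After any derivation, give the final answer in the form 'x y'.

[18; 1,8,2,8,1,36] for √357; ℓ=6 ⇒ convergent index 5
step 0: (18, 1)  from 18·(1,0) + (0,1)
step 1: (19, 1)  from 1·(18,1) + (1,0)
step 2: (170, 9)  from 8·(19,1) + (18,1)
step 3: (359, 19)  from 2·(170,9) + (19,1)
step 4: (3042, 161)  from 8·(359,19) + (170,9)
step 5: (3401, 180)  from 1·(3042,161) + (359,19)
fundamental: x₁=3401, y₁=180  (since 11566801 − 357·32400 = 1)

3401 180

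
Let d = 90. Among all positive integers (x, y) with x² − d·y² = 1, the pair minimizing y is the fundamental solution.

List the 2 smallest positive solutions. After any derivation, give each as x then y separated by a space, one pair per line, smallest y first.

√90 = [9; 2,18, …], period ℓ=2 (even) → k=1
k=0  a_k=9  p_k/q_k = 9/1
k=1  a_k=2  p_k/q_k = 19/2
(x₁, y₁) = (19, 2);  19² − 90·2² = 1 ✓
(x_2, y_2) = (19·19 + 90·2·2, 19·2 + 2·19) = (721, 76)

19 2
721 76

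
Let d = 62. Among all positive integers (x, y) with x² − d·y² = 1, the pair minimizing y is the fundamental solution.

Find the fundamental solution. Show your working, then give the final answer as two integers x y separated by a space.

√62 → a₀=7, period (1,6,1,14); ℓ=4 even so k=3
k=0  a_k=7  p_k/q_k = 7/1
…
k=2  a_k=6  p_k/q_k = 55/7
k=3  a_k=1  p_k/q_k = 63/8
→ (63, 8).  Check: 63²=3969, 62·8²=3968, difference 1.

63 8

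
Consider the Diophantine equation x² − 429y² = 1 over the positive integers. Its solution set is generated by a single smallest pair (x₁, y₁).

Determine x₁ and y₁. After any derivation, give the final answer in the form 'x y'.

d=429: √d = [20; 1,2,2,9,1,12,1,9,2,2,1,40] (ℓ=12, even), read p_11/q_11
a_0=20:  p_0=20·1+0=20,  q_0=20·0+1=1
…
a_4=9:  p_4=9·145+62=1367,  q_4=9·7+3=66
a_5=1:  p_5=1·1367+145=1512,  q_5=1·66+7=73
a_6=12:  p_6=12·1512+1367=19511,  q_6=12·73+66=942
a_7=1:  p_7=1·19511+1512=21023,  q_7=1·942+73=1015
a_8=9:  p_8=9·21023+19511=208718,  q_8=9·1015+942=10077
a_9=2:  p_9=2·208718+21023=438459,  q_9=2·10077+1015=21169
a_10=2:  p_10=2·438459+208718=1085636,  q_10=2·21169+10077=52415
a_11=1:  p_11=1·1085636+438459=1524095,  q_11=1·52415+21169=73584
→ (1524095, 73584).  Check: 1524095²=2322865569025, 429·73584²=2322865569024, difference 1.

1524095 73584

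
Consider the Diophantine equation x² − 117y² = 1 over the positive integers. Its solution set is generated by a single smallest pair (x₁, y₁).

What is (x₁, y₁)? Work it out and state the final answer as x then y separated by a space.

d=117: √d = [10; 1,4,2,4,1,20] (ℓ=6, even), read p_5/q_5
i=0: a=10 ⇒ p=10, q=1
…
i=2: a=4 ⇒ p=54, q=5
i=3: a=2 ⇒ p=119, q=11
i=4: a=4 ⇒ p=530, q=49
i=5: a=1 ⇒ p=649, q=60
fundamental: x₁=649, y₁=60  (since 421201 − 117·3600 = 1)

649 60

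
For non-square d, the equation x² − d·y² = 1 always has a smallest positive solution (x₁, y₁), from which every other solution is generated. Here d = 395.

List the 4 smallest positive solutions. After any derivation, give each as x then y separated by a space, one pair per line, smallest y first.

159 8
50561 2544
16078239 808984
5112829441 257254368

d=395: √d = [19; 1,6,1,38] (ℓ=4, even), read p_3/q_3
a_0=19:  p_0=19·1+0=19,  q_0=19·0+1=1
…
a_2=6:  p_2=6·20+19=139,  q_2=6·1+1=7
a_3=1:  p_3=1·139+20=159,  q_3=1·7+1=8
→ (159, 8).  Check: 159²=25281, 395·8²=25280, difference 1.
k=2:  x_2 = 159·159+395·8·8 = 50561,  y_2 = 159·8+8·159 = 2544
k=3:  x_3 = 159·50561+395·8·2544 = 16078239,  y_3 = 159·2544+8·50561 = 808984
k=4:  x_4 = 159·16078239+395·8·808984 = 5112829441,  y_4 = 159·808984+8·16078239 = 257254368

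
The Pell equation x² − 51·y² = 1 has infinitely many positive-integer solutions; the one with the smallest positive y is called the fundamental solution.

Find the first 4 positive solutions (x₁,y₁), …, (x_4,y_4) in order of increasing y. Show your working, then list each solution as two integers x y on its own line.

d=51: √d = [7; 7,14] (ℓ=2, even), read p_1/q_1
i=0: a=7 ⇒ p=7, q=1
i=1: a=7 ⇒ p=50, q=7
fundamental: x₁=50, y₁=7  (since 2500 − 51·49 = 1)
(x_2, y_2) = (50·50 + 51·7·7, 50·7 + 7·50) = (4999, 700)
(x_3, y_3) = (50·4999 + 51·7·700, 50·700 + 7·4999) = (499850, 69993)
(x_4, y_4) = (50·499850 + 51·7·69993, 50·69993 + 7·499850) = (49980001, 6998600)

50 7
4999 700
499850 69993
49980001 6998600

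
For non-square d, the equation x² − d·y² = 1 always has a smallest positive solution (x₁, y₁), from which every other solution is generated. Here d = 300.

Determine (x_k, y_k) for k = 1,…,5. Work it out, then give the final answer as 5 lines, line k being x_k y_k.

1351 78
3650401 210756
9863382151 569462634
26650854921601 1538687826312
72010600134783751 4157533937232390

√300 = [17; 3,8,3,34, …], period ℓ=4 (even) → k=3
step 0: (17, 1)  from 17·(1,0) + (0,1)
step 1: (52, 3)  from 3·(17,1) + (1,0)
step 2: (433, 25)  from 8·(52,3) + (17,1)
step 3: (1351, 78)  from 3·(433,25) + (52,3)
(x₁, y₁) = (1351, 78);  1351² − 300·78² = 1 ✓
(x_2, y_2) = (1351·1351 + 300·78·78, 1351·78 + 78·1351) = (3650401, 210756)
(x_3, y_3) = (1351·3650401 + 300·78·210756, 1351·210756 + 78·3650401) = (9863382151, 569462634)
(x_4, y_4) = (1351·9863382151 + 300·78·569462634, 1351·569462634 + 78·9863382151) = (26650854921601, 1538687826312)
(x_5, y_5) = (1351·26650854921601 + 300·78·1538687826312, 1351·1538687826312 + 78·26650854921601) = (72010600134783751, 4157533937232390)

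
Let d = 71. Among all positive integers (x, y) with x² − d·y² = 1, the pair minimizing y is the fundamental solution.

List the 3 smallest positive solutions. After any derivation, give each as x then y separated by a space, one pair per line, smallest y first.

3480 413
24220799 2874480
168576757560 20006380387

√71 → a₀=8, period (2,2,1,7,1,2,2,16); ℓ=8 even so k=7
k=0  a_k=8  p_k/q_k = 8/1
k=1  a_k=2  p_k/q_k = 17/2
…
k=4  a_k=7  p_k/q_k = 455/54
k=5  a_k=1  p_k/q_k = 514/61
k=6  a_k=2  p_k/q_k = 1483/176
k=7  a_k=2  p_k/q_k = 3480/413
→ (3480, 413).  Check: 3480²=12110400, 71·413²=12110399, difference 1.
k=2:  x_2 = 3480·3480+71·413·413 = 24220799,  y_2 = 3480·413+413·3480 = 2874480
k=3:  x_3 = 3480·24220799+71·413·2874480 = 168576757560,  y_3 = 3480·2874480+413·24220799 = 20006380387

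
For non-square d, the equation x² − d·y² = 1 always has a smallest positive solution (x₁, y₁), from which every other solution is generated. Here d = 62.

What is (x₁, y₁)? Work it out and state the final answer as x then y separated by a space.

√62 → a₀=7, period (1,6,1,14); ℓ=4 even so k=3
a_0=7:  p_0=7·1+0=7,  q_0=7·0+1=1
a_1=1:  p_1=1·7+1=8,  q_1=1·1+0=1
a_2=6:  p_2=6·8+7=55,  q_2=6·1+1=7
a_3=1:  p_3=1·55+8=63,  q_3=1·7+1=8
fundamental: x₁=63, y₁=8  (since 3969 − 62·64 = 1)

63 8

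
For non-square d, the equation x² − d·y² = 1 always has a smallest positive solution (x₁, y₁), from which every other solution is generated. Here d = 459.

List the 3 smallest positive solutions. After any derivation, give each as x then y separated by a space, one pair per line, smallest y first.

499850 23331
499700044999 23324000700
499550134985000450 23317003499766669

[21; 2,2,1,4,21,4,1,2,2,42] for √459; ℓ=10 ⇒ convergent index 9
a_0=21:  p_0=21·1+0=21,  q_0=21·0+1=1
a_1=2:  p_1=2·21+1=43,  q_1=2·1+0=2
a_2=2:  p_2=2·43+21=107,  q_2=2·2+1=5
a_3=1:  p_3=1·107+43=150,  q_3=1·5+2=7
a_4=4:  p_4=4·150+107=707,  q_4=4·7+5=33
a_5=21:  p_5=21·707+150=14997,  q_5=21·33+7=700
a_6=4:  p_6=4·14997+707=60695,  q_6=4·700+33=2833
a_7=1:  p_7=1·60695+14997=75692,  q_7=1·2833+700=3533
a_8=2:  p_8=2·75692+60695=212079,  q_8=2·3533+2833=9899
a_9=2:  p_9=2·212079+75692=499850,  q_9=2·9899+3533=23331
fundamental: x₁=499850, y₁=23331  (since 249850022500 − 459·544335561 = 1)
n=2: (499850,23331)∘(499850,23331) = (499850·499850+459·23331·23331, 499850·23331+23331·499850) = (499700044999,23324000700)
n=3: (499700044999,23324000700)∘(499850,23331) = (499850·499700044999+459·23331·23324000700, 499850·23324000700+23331·499700044999) = (499550134985000450,23317003499766669)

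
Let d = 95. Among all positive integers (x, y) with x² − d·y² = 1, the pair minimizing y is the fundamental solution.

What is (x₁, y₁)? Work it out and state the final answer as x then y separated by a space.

39 4

d=95: √d = [9; 1,2,1,18] (ℓ=4, even), read p_3/q_3
a_0=9:  p_0=9·1+0=9,  q_0=9·0+1=1
…
a_2=2:  p_2=2·10+9=29,  q_2=2·1+1=3
a_3=1:  p_3=1·29+10=39,  q_3=1·3+1=4
→ (39, 4).  Check: 39²=1521, 95·4²=1520, difference 1.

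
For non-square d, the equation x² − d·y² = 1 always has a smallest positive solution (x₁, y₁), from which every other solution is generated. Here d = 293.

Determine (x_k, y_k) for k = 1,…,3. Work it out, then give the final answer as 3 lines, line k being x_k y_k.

√293 = [17; 8,1,1,8,34, …], period ℓ=5 (odd) → k=9
k=0  a_k=17  p_k/q_k = 17/1
…
k=2  a_k=1  p_k/q_k = 154/9
k=3  a_k=1  p_k/q_k = 291/17
k=4  a_k=8  p_k/q_k = 2482/145
k=5  a_k=34  p_k/q_k = 84679/4947
k=6  a_k=8  p_k/q_k = 679914/39721
k=7  a_k=1  p_k/q_k = 764593/44668
k=8  a_k=1  p_k/q_k = 1444507/84389
k=9  a_k=8  p_k/q_k = 12320649/719780
fundamental: x₁=12320649, y₁=719780  (since 151798391781201 − 293·518083248400 = 1)
n=2: (12320649,719780)∘(12320649,719780) = (12320649·12320649+293·719780·719780, 12320649·719780+719780·12320649) = (303596783562401,17736313474440)
n=3: (303596783562401,17736313474440)∘(12320649,719780) = (12320649·303596783562401+293·719780·17736313474440, 12320649·17736313474440+719780·303596783562401) = (7481018815602612315849,437045785745090703340)

12320649 719780
303596783562401 17736313474440
7481018815602612315849 437045785745090703340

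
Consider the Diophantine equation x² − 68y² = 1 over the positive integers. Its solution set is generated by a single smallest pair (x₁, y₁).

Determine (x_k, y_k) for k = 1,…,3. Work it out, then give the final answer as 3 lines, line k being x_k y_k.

√68 = [8; 4,16, …], period ℓ=2 (even) → k=1
k=0  a_k=8  p_k/q_k = 8/1
k=1  a_k=4  p_k/q_k = 33/4
fundamental: x₁=33, y₁=4  (since 1089 − 68·16 = 1)
k=2:  x_2 = 33·33+68·4·4 = 2177,  y_2 = 33·4+4·33 = 264
k=3:  x_3 = 33·2177+68·4·264 = 143649,  y_3 = 33·264+4·2177 = 17420

33 4
2177 264
143649 17420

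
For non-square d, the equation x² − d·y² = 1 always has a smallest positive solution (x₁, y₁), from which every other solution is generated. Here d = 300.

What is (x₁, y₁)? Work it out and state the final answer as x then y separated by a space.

1351 78

√300 → a₀=17, period (3,8,3,34); ℓ=4 even so k=3
step 0: (17, 1)  from 17·(1,0) + (0,1)
step 1: (52, 3)  from 3·(17,1) + (1,0)
step 2: (433, 25)  from 8·(52,3) + (17,1)
step 3: (1351, 78)  from 3·(433,25) + (52,3)
fundamental: x₁=1351, y₁=78  (since 1825201 − 300·6084 = 1)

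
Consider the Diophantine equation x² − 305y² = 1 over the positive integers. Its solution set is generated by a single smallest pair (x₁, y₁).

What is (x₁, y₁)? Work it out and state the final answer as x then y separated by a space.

489 28

√305 = [17; 2,6,2,34, …], period ℓ=4 (even) → k=3
a_0=17:  p_0=17·1+0=17,  q_0=17·0+1=1
…
a_2=6:  p_2=6·35+17=227,  q_2=6·2+1=13
a_3=2:  p_3=2·227+35=489,  q_3=2·13+2=28
(x₁, y₁) = (489, 28);  489² − 305·28² = 1 ✓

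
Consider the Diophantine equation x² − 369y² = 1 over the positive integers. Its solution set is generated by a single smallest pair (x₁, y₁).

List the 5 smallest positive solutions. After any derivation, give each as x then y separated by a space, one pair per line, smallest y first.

8396801 437120
141012534067201 7340819306240
2368108374136006451201 123278797782910239360
39769069528107045198367948801 2070295065004669620717268480
667865925565355162349028245713920001 34767711344252426473018978470025600

√369 = [19; 4,1,3,2,7,4,7,2,3,1,4,38, …], period ℓ=12 (even) → k=11
k=0  a_k=19  p_k/q_k = 19/1
k=1  a_k=4  p_k/q_k = 77/4
k=2  a_k=1  p_k/q_k = 96/5
k=3  a_k=3  p_k/q_k = 365/19
…
k=6  a_k=4  p_k/q_k = 25414/1323
k=7  a_k=7  p_k/q_k = 184045/9581
k=8  a_k=2  p_k/q_k = 393504/20485
…
k=10  a_k=1  p_k/q_k = 1758061/91521
k=11  a_k=4  p_k/q_k = 8396801/437120
fundamental: x₁=8396801, y₁=437120  (since 70506267033601 − 369·191073894400 = 1)
(8396801+437120√369)^2 = 141012534067201 + 7340819306240√369
(8396801+437120√369)^3 = 2368108374136006451201 + 123278797782910239360√369
(8396801+437120√369)^4 = 39769069528107045198367948801 + 2070295065004669620717268480√369
(8396801+437120√369)^5 = 667865925565355162349028245713920001 + 34767711344252426473018978470025600√369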